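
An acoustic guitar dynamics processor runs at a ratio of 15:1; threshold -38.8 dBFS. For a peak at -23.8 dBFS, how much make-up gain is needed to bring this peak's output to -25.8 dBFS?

12 dB

Without make-up, output = threshold + overshoot/15 = -38.8 + 1 = -37.8 dBFS.
Gap to target: 12 dB.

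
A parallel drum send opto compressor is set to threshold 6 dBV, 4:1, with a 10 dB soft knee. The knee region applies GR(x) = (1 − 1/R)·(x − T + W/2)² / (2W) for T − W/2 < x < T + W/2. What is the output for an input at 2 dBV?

1.9625 dBV

x − T + W/2 = 2 − 6 + 5 = 1.
GR = (1 − 1/4) × 1² / 20 = 0.75 × 1 / 20 = 0.0375 dB.
Output = 2 − 0.0375 = 1.9625 dBV.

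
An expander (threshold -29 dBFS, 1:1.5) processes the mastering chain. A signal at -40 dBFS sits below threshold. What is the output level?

-45.5 dBFS

Undershoot = (-29) − (-40) = 11 dB.
At 1:1.5, that expands to 16.5 dB under threshold.
Output = -29 − 16.5 = -45.5 dBFS.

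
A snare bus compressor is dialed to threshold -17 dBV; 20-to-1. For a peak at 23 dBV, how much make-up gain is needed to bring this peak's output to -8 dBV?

7 dB

The peak compresses to -17 + 40/20 = -15 dBV.
To reach -8 dBV requires -8 − (-15) = 7 dB of make-up.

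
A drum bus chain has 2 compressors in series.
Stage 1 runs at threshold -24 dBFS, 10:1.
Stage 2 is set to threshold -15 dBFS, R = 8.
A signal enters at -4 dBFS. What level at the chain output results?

-22 dBFS

Stage 1: -4 dBFS is 20 dB over -24 dBFS; at 10:1 that becomes 2 dB over, giving -22 dBFS.
Stage 2: -22 dBFS is at or below the -15 dBFS threshold — no compression; output -22 dBFS.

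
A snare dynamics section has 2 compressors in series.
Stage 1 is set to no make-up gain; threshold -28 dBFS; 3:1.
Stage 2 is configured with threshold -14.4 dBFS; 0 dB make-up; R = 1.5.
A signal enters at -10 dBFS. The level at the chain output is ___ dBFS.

Stage 1: -10 dBFS is 18 dB over -28 dBFS; at 3:1 that becomes 6 dB over, giving -22 dBFS.
Stage 2: below threshold (-22 ≤ -14.4); passes unchanged; output -22 dBFS.

-22 dBFS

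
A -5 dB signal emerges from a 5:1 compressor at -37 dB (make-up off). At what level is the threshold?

-45 dB

Let T be the threshold. Output overshoot = (input overshoot)/R, so -37 − T = (-5 − T)/5.
5·(-37 − T) = -5 − T → 4·T = -185 − (-5) = -180.
T = -180/4 = -45 dB.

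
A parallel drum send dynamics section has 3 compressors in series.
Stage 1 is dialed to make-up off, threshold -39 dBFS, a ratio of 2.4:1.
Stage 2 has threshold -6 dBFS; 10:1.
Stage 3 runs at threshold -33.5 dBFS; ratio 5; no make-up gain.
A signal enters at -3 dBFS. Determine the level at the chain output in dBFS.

Stage 1: 36 dB above -39 dBFS, reduced 2.4:1 to 15 dB above → -24 dBFS.
Stage 2: below threshold (-24 ≤ -6); passes unchanged; output -24 dBFS.
Stage 3: 9.5 dB above -33.5 dBFS, reduced 5:1 to 1.9 dB above → -31.6 dBFS.

-31.6 dBFS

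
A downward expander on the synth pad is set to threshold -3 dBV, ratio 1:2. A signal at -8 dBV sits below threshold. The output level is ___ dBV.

-13 dBV

Undershoot = (-3) − (-8) = 5 dB.
At 1:2, that expands to 10 dB under threshold.
Output = -3 − 10 = -13 dBV.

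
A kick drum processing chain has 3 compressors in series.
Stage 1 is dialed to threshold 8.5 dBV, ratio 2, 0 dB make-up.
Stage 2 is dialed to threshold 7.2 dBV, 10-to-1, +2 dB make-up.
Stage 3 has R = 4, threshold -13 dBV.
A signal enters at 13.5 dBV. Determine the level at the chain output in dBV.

-7.355 dBV

Stage 1: 5 dB above 8.5 dBV, reduced 2:1 to 2.5 dB above → 11 dBV.
Stage 2: 11 dBV is 3.8 dB over 7.2 dBV; at 10:1 that becomes 0.38 dB over, giving 7.58 dBV; +2 dB make-up → 9.58 dBV.
Stage 3: 9.58 dBV is 22.58 dB over -13 dBV; at 4:1 that becomes 5.645 dB over, giving -7.355 dBV.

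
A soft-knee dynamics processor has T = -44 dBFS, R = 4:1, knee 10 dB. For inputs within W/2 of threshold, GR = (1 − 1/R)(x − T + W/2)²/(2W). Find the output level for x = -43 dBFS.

x − T + W/2 = -43 − (-44) + 5 = 6.
GR = (1 − 1/4) × 6² / 20 = 0.75 × 36 / 20 = 1.35 dB.
Output = -43 − 1.35 = -44.35 dBFS.

-44.35 dBFS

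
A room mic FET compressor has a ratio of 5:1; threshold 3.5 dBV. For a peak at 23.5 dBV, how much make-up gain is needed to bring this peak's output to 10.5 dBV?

3 dB

Overshoot 20 dB → 20/5 = 4 dB after compression, so the compressed level is 3.5 + 4 = 7.5 dBV.
Make-up = target − compressed = 10.5 − 7.5 = 3 dB.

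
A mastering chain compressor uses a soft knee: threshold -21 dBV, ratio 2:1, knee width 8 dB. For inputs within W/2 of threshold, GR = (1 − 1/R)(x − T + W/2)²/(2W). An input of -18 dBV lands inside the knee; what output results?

x − T + W/2 = -18 − (-21) + 4 = 7.
GR = (1 − 1/2) × 7² / 16 = 0.5 × 49 / 16 = 1.53125 dB.
Output = -18 − 1.53125 = -19.53125 dBV.

-19.53125 dBV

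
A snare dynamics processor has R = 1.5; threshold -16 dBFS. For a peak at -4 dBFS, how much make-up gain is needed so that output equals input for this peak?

4 dB

Overshoot 12 dB → 12/1.5 = 8 dB after compression, so the compressed level is -16 + 8 = -8 dBFS.
Make-up = target − compressed = -4 − (-8) = 4 dB.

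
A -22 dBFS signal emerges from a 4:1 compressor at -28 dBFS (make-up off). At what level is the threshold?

Gain reduction = -22 − (-28) = 6 dB; output overshoot = GR / (R − 1) = 6 / 3 = 2 dB.
Threshold = output − output overshoot = -28 − 2 = -30 dBFS.

-30 dBFS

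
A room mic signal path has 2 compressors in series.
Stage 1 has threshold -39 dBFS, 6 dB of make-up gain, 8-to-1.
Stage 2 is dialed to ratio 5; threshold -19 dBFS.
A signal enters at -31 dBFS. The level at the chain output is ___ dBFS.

-32 dBFS

Stage 1: 8 dB above -39 dBFS, reduced 8:1 to 1 dB above → -38 dBFS; +6 dB make-up → -32 dBFS.
Stage 2: below threshold (-32 ≤ -19); passes unchanged; output -32 dBFS.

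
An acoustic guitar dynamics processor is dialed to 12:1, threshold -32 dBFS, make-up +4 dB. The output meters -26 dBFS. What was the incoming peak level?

Stripping the +4 dB make-up gives -30 dBFS at the gain stage.
Post-compression overshoot = -30 − (-32) = 2 dB.
Before 12:1 compression the overshoot was 2 × 12 = 24 dB, so input = -32 + 24 = -8 dBFS.

-8 dBFS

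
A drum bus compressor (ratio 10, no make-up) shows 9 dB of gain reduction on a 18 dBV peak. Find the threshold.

8 dBV

Gain reduction = 18 − 9 = 9 dB; output overshoot = GR / (R − 1) = 9 / 9 = 1 dB.
Threshold = output − output overshoot = 9 − 1 = 8 dBV.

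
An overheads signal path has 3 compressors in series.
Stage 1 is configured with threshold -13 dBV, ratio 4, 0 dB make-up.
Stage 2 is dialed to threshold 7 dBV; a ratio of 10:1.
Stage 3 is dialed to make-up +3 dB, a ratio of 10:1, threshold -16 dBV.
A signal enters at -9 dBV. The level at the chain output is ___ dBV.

-12.6 dBV

Stage 1: -9 dBV is 4 dB over -13 dBV; at 4:1 that becomes 1 dB over, giving -12 dBV.
Stage 2: below threshold (-12 ≤ 7); passes unchanged; output -12 dBV.
Stage 3: 4 dB above -16 dBV, reduced 10:1 to 0.4 dB above → -15.6 dBV; +3 dB make-up → -12.6 dBV.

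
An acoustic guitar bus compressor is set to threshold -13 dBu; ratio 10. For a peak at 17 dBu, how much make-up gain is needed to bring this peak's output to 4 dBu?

14 dB

Overshoot 30 dB → 30/10 = 3 dB after compression, so the compressed level is -13 + 3 = -10 dBu.
Make-up = target − compressed = 4 − (-10) = 14 dB.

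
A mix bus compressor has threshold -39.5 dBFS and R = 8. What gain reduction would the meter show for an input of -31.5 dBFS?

7 dB

Overshoot = -31.5 − (-39.5) = 8 dB.
After 8:1 compression the overshoot becomes 8/8 = 1 dB.
Gain reduction = 8 − 1 = 7 dB.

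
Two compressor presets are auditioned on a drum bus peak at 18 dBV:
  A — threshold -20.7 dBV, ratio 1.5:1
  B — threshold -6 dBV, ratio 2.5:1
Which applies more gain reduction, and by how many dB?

A: overshoot 38.7 dB → output overshoot 25.8 dB → GR 12.9 dB.
B: overshoot 24 dB → output overshoot 9.6 dB → GR 14.4 dB.
B applies 1.5 dB more gain reduction.

B, by 1.5 dB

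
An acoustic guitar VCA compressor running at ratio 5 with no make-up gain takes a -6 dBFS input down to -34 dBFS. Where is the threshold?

Input is 35 dB above T (since output overshoot × R = input overshoot: (-34 − T)·5 = -6 − T gives T = -41 dBFS).
Check: -41 + (-6 − (-41))/5 = -41 + 7 = -34 dBFS. ✓

-41 dBFS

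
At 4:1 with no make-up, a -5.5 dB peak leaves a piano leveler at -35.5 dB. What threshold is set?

Input is 40 dB above T (since output overshoot × R = input overshoot: (-35.5 − T)·4 = -5.5 − T gives T = -45.5 dB).
Check: -45.5 + (-5.5 − (-45.5))/4 = -45.5 + 10 = -35.5 dB. ✓

-45.5 dB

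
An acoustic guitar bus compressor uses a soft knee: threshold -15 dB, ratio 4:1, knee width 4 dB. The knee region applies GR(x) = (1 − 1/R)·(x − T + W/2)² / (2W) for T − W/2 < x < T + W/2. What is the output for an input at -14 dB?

-14.84375 dB

x − T + W/2 = -14 − (-15) + 2 = 3.
GR = (1 − 1/4) × 3² / 8 = 0.75 × 9 / 8 = 0.84375 dB.
Output = -14 − 0.84375 = -14.84375 dB.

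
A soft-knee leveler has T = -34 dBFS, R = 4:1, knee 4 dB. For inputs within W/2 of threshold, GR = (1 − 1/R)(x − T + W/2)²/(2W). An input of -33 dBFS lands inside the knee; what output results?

-33.84375 dBFS

x − T + W/2 = -33 − (-34) + 2 = 3.
GR = (1 − 1/4) × 3² / 8 = 0.75 × 9 / 8 = 0.84375 dB.
Output = -33 − 0.84375 = -33.84375 dBFS.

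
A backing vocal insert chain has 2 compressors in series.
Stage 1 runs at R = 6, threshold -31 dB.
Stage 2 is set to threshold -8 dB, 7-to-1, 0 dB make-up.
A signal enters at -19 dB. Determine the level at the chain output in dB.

-29 dB

Stage 1: -19 dB is 12 dB over -31 dB; at 6:1 that becomes 2 dB over, giving -29 dB.
Stage 2: below threshold (-29 ≤ -8); passes unchanged; output -29 dB.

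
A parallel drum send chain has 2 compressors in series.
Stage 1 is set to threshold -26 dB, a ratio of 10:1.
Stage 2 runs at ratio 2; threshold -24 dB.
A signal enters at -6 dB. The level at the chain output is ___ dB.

-24 dB

Stage 1: -6 dB is 20 dB over -26 dB; at 10:1 that becomes 2 dB over, giving -24 dB.
Stage 2: below threshold (-24 ≤ -24); passes unchanged; output -24 dB.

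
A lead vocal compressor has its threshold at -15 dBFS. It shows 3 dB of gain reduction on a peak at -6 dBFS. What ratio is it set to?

1.5:1

Input overshoot = -6 − (-15) = 9 dB.
Output overshoot = 9 − 3 = 6 dB.
Ratio = input overshoot / output overshoot = 9 / 6 = 1.5.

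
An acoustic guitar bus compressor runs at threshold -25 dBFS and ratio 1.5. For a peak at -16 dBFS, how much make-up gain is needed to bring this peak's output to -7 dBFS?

Without make-up, output = threshold + overshoot/1.5 = -25 + 6 = -19 dBFS.
Gap to target: 12 dB.

12 dB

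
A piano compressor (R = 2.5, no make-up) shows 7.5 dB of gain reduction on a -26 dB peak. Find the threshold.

-38.5 dB

Gain reduction = -26 − (-33.5) = 7.5 dB; output overshoot = GR / (R − 1) = 7.5 / 1.5 = 5 dB.
Threshold = output − output overshoot = -33.5 − 5 = -38.5 dB.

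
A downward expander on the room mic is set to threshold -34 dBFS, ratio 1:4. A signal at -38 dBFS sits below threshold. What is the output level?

-50 dBFS

The input is 4 dB below the -34 dBFS threshold.
A 1:4 expander multiplies undershoot by 4: 4 × 4 = 16 dB below threshold.
Output = -34 − 16 = -50 dBFS.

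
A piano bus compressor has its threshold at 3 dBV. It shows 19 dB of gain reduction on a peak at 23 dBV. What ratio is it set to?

20:1

Input overshoot = 23 − 3 = 20 dB.
Output overshoot = 20 − 19 = 1 dB.
Ratio = input overshoot / output overshoot = 20 / 1 = 20.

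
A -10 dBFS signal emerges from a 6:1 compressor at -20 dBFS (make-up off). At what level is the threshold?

-22 dBFS

Gain reduction = -10 − (-20) = 10 dB; output overshoot = GR / (R − 1) = 10 / 5 = 2 dB.
Threshold = output − output overshoot = -20 − 2 = -22 dBFS.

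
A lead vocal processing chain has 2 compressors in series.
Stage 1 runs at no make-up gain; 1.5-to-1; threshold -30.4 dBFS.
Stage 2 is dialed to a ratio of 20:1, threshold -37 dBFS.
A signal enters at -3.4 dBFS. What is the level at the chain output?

Stage 1: 27 dB above -30.4 dBFS, reduced 1.5:1 to 18 dB above → -12.4 dBFS.
Stage 2: overshoot 24.6 dB → 24.6/20 = 1.23 dB → -35.77 dBFS.

-35.77 dBFS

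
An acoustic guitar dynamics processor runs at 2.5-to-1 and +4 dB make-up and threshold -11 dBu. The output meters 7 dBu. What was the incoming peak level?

Before make-up, the level was 7 − 4 = 3 dBu.
Post-compression overshoot = 3 − (-11) = 14 dB.
Undo the ratio: input overshoot = 14 × 2.5 = 35 dB, giving input = 24 dBu.

24 dBu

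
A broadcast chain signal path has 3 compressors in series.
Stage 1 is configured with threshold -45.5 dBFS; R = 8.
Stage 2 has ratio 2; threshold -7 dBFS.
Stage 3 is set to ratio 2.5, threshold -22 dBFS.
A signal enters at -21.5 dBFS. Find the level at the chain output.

-42.5 dBFS

Stage 1: 24 dB above -45.5 dBFS, reduced 8:1 to 3 dB above → -42.5 dBFS.
Stage 2: -42.5 dBFS is at or below the -7 dBFS threshold — no compression; output -42.5 dBFS.
Stage 3: -42.5 dBFS ≤ -22 dBFS, so stage 3 doesn't engage; output -42.5 dBFS.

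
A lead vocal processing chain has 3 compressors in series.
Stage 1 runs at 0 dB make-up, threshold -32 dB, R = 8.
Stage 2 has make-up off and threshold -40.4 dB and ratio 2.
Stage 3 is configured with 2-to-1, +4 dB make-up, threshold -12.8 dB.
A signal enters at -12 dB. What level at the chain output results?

Stage 1: 20 dB above -32 dB, reduced 8:1 to 2.5 dB above → -29.5 dB.
Stage 2: 10.9 dB above -40.4 dB, reduced 2:1 to 5.45 dB above → -34.95 dB.
Stage 3: -34.95 dB ≤ -12.8 dB, so stage 3 doesn't engage; make-up brings it to -30.95 dB.

-30.95 dB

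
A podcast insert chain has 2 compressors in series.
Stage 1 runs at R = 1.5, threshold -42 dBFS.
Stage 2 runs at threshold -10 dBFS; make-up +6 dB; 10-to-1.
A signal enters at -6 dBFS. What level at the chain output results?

Stage 1: overshoot 36 dB → 36/1.5 = 24 dB → -18 dBFS.
Stage 2: -18 dBFS is at or below the -10 dBFS threshold — no compression; make-up brings it to -12 dBFS.

-12 dBFS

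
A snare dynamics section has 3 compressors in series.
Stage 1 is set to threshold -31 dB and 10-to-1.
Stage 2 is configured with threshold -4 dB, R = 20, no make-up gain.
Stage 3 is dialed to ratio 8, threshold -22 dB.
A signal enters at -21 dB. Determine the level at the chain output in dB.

-30 dB

Stage 1: overshoot 10 dB → 10/10 = 1 dB → -30 dB.
Stage 2: below threshold (-30 ≤ -4); passes unchanged; output -30 dB.
Stage 3: below threshold (-30 ≤ -22); passes unchanged; output -30 dB.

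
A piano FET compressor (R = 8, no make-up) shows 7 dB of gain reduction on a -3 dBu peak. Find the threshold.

-11 dBu

Gain reduction = -3 − (-10) = 7 dB; output overshoot = GR / (R − 1) = 7 / 7 = 1 dB.
Threshold = output − output overshoot = -10 − 1 = -11 dBu.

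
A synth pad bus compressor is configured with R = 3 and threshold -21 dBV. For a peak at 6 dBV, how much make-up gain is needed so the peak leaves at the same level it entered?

Overshoot 27 dB → 27/3 = 9 dB after compression, so the compressed level is -21 + 9 = -12 dBV.
Make-up = target − compressed = 6 − (-12) = 18 dB.

18 dB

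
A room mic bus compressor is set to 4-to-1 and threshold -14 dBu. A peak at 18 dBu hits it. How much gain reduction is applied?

The signal is 32 dB above threshold.
After 4:1 compression the overshoot becomes 32/4 = 8 dB.
So the signal is attenuated by 32 − 8 = 24 dB.

24 dB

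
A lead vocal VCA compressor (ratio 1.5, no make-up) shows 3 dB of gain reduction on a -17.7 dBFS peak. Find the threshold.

Let T be the threshold. Output overshoot = (input overshoot)/R, so -20.7 − T = (-17.7 − T)/1.5.
1.5·(-20.7 − T) = -17.7 − T → 0.5·T = -31.05 − (-17.7) = -13.35.
T = -13.35/0.5 = -26.7 dBFS.

-26.7 dBFS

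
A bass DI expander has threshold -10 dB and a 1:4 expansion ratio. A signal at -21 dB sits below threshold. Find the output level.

Undershoot = (-10) − (-21) = 11 dB.
At 1:4, that expands to 44 dB under threshold.
Output = -10 − 44 = -54 dB.

-54 dB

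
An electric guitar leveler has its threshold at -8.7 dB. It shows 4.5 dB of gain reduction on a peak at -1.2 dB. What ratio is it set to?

2.5:1

Input overshoot = -1.2 − (-8.7) = 7.5 dB.
Output overshoot = 7.5 − 4.5 = 3 dB.
Ratio = input overshoot / output overshoot = 7.5 / 3 = 2.5.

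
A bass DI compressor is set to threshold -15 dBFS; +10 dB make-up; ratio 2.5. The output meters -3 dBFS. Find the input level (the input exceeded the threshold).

-10 dBFS

Before make-up, the level was -3 − 10 = -13 dBFS.
The compressed level sits -13 − (-15) = 2 dB over threshold.
Undo the ratio: input overshoot = 2 × 2.5 = 5 dB, giving input = -10 dBFS.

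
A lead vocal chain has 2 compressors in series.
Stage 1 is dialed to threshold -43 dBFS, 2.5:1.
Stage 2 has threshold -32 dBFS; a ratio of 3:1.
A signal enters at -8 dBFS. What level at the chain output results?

Stage 1: 35 dB above -43 dBFS, reduced 2.5:1 to 14 dB above → -29 dBFS.
Stage 2: overshoot 3 dB → 3/3 = 1 dB → -31 dBFS.

-31 dBFS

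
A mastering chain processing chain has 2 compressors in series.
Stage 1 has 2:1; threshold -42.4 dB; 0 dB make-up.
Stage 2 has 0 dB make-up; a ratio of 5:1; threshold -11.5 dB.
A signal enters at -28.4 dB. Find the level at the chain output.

Stage 1: overshoot 14 dB → 14/2 = 7 dB → -35.4 dB.
Stage 2: below threshold (-35.4 ≤ -11.5); passes unchanged; output -35.4 dB.

-35.4 dB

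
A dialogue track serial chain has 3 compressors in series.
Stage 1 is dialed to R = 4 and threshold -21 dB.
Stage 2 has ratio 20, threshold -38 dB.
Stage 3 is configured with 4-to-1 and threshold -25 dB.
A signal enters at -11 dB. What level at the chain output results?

-37.025 dB

Stage 1: overshoot 10 dB → 10/4 = 2.5 dB → -18.5 dB.
Stage 2: overshoot 19.5 dB → 19.5/20 = 0.975 dB → -37.025 dB.
Stage 3: -37.025 dB ≤ -25 dB, so stage 3 doesn't engage; output -37.025 dB.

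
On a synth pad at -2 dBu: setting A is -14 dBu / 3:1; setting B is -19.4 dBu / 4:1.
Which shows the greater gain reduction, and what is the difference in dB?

B, by 5.05 dB

A: overshoot 12 dB → output overshoot 4 dB → GR 8 dB.
B: overshoot 17.4 dB → output overshoot 4.35 dB → GR 13.05 dB.
B applies 5.05 dB more gain reduction.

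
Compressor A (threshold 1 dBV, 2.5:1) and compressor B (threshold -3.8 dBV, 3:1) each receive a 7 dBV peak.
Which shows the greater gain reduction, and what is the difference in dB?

A: overshoot 6 dB → output overshoot 2.4 dB → GR 3.6 dB.
B: overshoot 10.8 dB → output overshoot 3.6 dB → GR 7.2 dB.
B applies 3.6 dB more gain reduction.

B, by 3.6 dB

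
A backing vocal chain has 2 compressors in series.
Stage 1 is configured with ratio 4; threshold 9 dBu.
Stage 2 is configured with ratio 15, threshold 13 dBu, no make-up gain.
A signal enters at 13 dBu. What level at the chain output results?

10 dBu

Stage 1: 4 dB above 9 dBu, reduced 4:1 to 1 dB above → 10 dBu.
Stage 2: 10 dBu ≤ 13 dBu, so stage 2 doesn't engage; output 10 dBu.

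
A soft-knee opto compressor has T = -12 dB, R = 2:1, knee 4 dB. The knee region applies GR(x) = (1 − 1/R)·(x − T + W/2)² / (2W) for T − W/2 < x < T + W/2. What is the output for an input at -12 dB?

x − T + W/2 = -12 − (-12) + 2 = 2.
GR = (1 − 1/2) × 2² / 8 = 0.5 × 4 / 8 = 0.25 dB.
Output = -12 − 0.25 = -12.25 dB.

-12.25 dB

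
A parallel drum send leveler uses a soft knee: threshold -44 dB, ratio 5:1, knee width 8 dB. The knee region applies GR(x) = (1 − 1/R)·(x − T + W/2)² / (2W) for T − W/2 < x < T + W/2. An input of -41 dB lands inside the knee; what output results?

x − T + W/2 = -41 − (-44) + 4 = 7.
GR = (1 − 1/5) × 7² / 16 = 0.8 × 49 / 16 = 2.45 dB.
Output = -41 − 2.45 = -43.45 dB.

-43.45 dB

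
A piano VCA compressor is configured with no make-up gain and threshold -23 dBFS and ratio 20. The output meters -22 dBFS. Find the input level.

-3 dBFS

That's 1 dB above the -23 dBFS threshold.
Input overshoot = R × output overshoot = 20 dB → input = -23 + 20 = -3 dBFS.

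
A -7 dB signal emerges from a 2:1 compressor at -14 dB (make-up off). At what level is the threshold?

-21 dB

Input is 14 dB above T (since output overshoot × R = input overshoot: (-14 − T)·2 = -7 − T gives T = -21 dB).
Check: -21 + (-7 − (-21))/2 = -21 + 7 = -14 dB. ✓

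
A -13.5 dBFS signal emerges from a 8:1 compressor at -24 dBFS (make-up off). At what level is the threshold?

-25.5 dBFS

Input is 12 dB above T (since output overshoot × R = input overshoot: (-24 − T)·8 = -13.5 − T gives T = -25.5 dBFS).
Check: -25.5 + (-13.5 − (-25.5))/8 = -25.5 + 1.5 = -24 dBFS. ✓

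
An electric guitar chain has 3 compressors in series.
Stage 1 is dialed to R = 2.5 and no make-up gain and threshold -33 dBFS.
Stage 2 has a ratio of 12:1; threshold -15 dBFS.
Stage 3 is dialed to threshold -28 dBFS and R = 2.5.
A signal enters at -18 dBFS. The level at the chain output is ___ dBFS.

-27.6 dBFS

Stage 1: 15 dB above -33 dBFS, reduced 2.5:1 to 6 dB above → -27 dBFS.
Stage 2: -27 dBFS ≤ -15 dBFS, so stage 2 doesn't engage; output -27 dBFS.
Stage 3: -27 dBFS is 1 dB over -28 dBFS; at 2.5:1 that becomes 0.4 dB over, giving -27.6 dBFS.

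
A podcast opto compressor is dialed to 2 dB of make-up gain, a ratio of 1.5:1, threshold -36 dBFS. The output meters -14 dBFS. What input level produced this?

Remove make-up: -14 − 2 = -16 dBFS.
Post-compression overshoot = -16 − (-36) = 20 dB.
Input overshoot = R × output overshoot = 30 dB → input = -36 + 30 = -6 dBFS.

-6 dBFS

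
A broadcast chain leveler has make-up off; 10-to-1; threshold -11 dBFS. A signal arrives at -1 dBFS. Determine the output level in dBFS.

-10 dBFS

The input is 10 dB above the -11 dBFS threshold.
10:1 compression reduces that to 10/10 = 1 dB over.
That puts the output at -10 dBFS.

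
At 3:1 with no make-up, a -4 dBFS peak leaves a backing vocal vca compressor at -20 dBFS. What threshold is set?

Input is 24 dB above T (since output overshoot × R = input overshoot: (-20 − T)·3 = -4 − T gives T = -28 dBFS).
Check: -28 + (-4 − (-28))/3 = -28 + 8 = -20 dBFS. ✓

-28 dBFS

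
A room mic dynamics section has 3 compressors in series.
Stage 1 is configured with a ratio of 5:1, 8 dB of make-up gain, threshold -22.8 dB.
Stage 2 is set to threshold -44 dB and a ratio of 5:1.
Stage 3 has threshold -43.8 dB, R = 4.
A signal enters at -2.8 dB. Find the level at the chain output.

Stage 1: overshoot 20 dB → 20/5 = 4 dB → -18.8 dB; +8 dB make-up → -10.8 dB.
Stage 2: overshoot 33.2 dB → 33.2/5 = 6.64 dB → -37.36 dB.
Stage 3: 6.44 dB above -43.8 dB, reduced 4:1 to 1.61 dB above → -42.19 dB.

-42.19 dB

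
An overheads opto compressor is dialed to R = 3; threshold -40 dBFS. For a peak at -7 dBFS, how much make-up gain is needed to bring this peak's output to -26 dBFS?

3 dB

Overshoot 33 dB → 33/3 = 11 dB after compression, so the compressed level is -40 + 11 = -29 dBFS.
Make-up = target − compressed = -26 − (-29) = 3 dB.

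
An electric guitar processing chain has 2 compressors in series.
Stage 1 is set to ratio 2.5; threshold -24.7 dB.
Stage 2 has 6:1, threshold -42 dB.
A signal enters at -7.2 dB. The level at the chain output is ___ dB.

-37.95 dB

Stage 1: 17.5 dB above -24.7 dB, reduced 2.5:1 to 7 dB above → -17.7 dB.
Stage 2: 24.3 dB above -42 dB, reduced 6:1 to 4.05 dB above → -37.95 dB.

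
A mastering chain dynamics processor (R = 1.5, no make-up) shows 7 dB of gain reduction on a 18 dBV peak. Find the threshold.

-3 dBV

Input is 21 dB above T (since output overshoot × R = input overshoot: (11 − T)·1.5 = 18 − T gives T = -3 dBV).
Check: -3 + (18 − (-3))/1.5 = -3 + 14 = 11 dBV. ✓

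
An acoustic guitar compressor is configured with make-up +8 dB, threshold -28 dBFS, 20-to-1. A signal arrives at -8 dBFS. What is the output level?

-19 dBFS

The input is 20 dB above the -28 dBFS threshold.
20:1 compression reduces that to 20/20 = 1 dB over.
That puts the output at -27 dBFS; make-up adds 8 dB, giving -19 dBFS.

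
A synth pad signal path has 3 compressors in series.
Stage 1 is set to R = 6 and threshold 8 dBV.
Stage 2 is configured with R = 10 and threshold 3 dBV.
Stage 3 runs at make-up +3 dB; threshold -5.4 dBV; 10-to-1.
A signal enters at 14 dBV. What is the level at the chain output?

-1.5 dBV

Stage 1: 6 dB above 8 dBV, reduced 6:1 to 1 dB above → 9 dBV.
Stage 2: overshoot 6 dB → 6/10 = 0.6 dB → 3.6 dBV.
Stage 3: 3.6 dBV is 9 dB over -5.4 dBV; at 10:1 that becomes 0.9 dB over, giving -4.5 dBV; +3 dB make-up → -1.5 dBV.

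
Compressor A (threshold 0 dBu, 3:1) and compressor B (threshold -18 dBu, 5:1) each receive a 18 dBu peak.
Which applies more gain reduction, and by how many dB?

A: 18 dB over, compressed to 6 dB over, so 12 dB of GR.
B: 36 dB over, compressed to 7.2 dB over, so 28.8 dB of GR.
B applies 16.8 dB more gain reduction.

B, by 16.8 dB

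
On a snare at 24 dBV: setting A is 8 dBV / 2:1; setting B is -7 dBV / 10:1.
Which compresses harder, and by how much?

B, by 19.9 dB

A: overshoot 16 dB → output overshoot 8 dB → GR 8 dB.
B: overshoot 31 dB → output overshoot 3.1 dB → GR 27.9 dB.
B applies 19.9 dB more gain reduction.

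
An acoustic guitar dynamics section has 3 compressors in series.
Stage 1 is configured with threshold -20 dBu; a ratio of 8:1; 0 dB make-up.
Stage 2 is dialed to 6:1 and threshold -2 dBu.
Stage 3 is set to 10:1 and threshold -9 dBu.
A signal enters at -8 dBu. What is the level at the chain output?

-18.5 dBu

Stage 1: overshoot 12 dB → 12/8 = 1.5 dB → -18.5 dBu.
Stage 2: -18.5 dBu ≤ -2 dBu, so stage 2 doesn't engage; output -18.5 dBu.
Stage 3: -18.5 dBu is at or below the -9 dBu threshold — no compression; output -18.5 dBu.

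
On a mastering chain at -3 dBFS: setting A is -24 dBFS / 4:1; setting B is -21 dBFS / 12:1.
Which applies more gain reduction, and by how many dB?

B, by 0.75 dB

A: 21 dB over, compressed to 5.25 dB over, so 15.75 dB of GR.
B: 18 dB over, compressed to 1.5 dB over, so 16.5 dB of GR.
B reduces 0.75 dB more.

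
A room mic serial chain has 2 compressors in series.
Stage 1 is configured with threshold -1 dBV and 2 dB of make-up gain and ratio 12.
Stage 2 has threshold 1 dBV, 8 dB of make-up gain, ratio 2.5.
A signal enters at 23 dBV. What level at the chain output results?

9.8 dBV

Stage 1: overshoot 24 dB → 24/12 = 2 dB → 1 dBV; +2 dB make-up → 3 dBV.
Stage 2: 2 dB above 1 dBV, reduced 2.5:1 to 0.8 dB above → 1.8 dBV; +8 dB make-up → 9.8 dBV.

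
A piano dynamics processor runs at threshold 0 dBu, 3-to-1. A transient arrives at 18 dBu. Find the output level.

18 dBu sits 18 dB over threshold.
The 18 dB excess becomes 6 dB after 3:1 reduction.
That puts the output at 6 dBu.

6 dBu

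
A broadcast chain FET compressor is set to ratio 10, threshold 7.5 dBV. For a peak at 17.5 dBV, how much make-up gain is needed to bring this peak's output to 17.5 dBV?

The peak compresses to 7.5 + 10/10 = 8.5 dBV.
To reach 17.5 dBV requires 17.5 − 8.5 = 9 dB of make-up.

9 dB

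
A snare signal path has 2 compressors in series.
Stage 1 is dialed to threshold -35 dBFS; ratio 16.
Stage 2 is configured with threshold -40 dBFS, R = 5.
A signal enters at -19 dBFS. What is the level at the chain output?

-38.8 dBFS

Stage 1: overshoot 16 dB → 16/16 = 1 dB → -34 dBFS.
Stage 2: -34 dBFS is 6 dB over -40 dBFS; at 5:1 that becomes 1.2 dB over, giving -38.8 dBFS.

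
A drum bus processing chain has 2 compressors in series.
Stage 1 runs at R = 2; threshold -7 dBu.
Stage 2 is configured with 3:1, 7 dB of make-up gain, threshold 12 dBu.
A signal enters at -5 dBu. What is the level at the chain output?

Stage 1: overshoot 2 dB → 2/2 = 1 dB → -6 dBu.
Stage 2: below threshold (-6 ≤ 12); passes unchanged; make-up brings it to 1 dBu.

1 dBu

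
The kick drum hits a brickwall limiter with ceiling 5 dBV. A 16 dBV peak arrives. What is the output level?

5 dBV

The limiter clamps the peak to its 5 dBV ceiling.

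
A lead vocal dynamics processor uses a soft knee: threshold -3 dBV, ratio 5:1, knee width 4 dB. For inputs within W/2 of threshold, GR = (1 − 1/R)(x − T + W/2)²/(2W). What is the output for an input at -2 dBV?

x − T + W/2 = -2 − (-3) + 2 = 3.
GR = (1 − 1/5) × 3² / 8 = 0.8 × 9 / 8 = 0.9 dB.
Output = -2 − 0.9 = -2.9 dBV.

-2.9 dBV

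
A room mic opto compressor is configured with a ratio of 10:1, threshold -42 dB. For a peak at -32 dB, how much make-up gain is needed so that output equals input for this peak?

The peak compresses to -42 + 10/10 = -41 dB.
To reach -32 dB requires -32 − (-41) = 9 dB of make-up.

9 dB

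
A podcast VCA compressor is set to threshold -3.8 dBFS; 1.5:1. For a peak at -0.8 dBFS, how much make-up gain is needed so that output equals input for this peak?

Overshoot 3 dB → 3/1.5 = 2 dB after compression, so the compressed level is -3.8 + 2 = -1.8 dBFS.
Make-up = target − compressed = -0.8 − (-1.8) = 1 dB.

1 dB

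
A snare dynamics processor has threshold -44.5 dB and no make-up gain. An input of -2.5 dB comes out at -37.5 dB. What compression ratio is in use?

6:1

Input overshoot = -2.5 − (-44.5) = 42 dB; output overshoot = -37.5 − (-44.5) = 7 dB.
Ratio = 42 / 7 = 6.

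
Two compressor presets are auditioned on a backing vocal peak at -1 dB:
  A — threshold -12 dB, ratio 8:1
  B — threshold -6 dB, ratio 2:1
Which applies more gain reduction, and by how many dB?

A, by 7.125 dB

A: GR = 11 − 11/8 = 9.625 dB.
B: GR = 5 − 5/2 = 2.5 dB.
Difference: 7.125 dB in favour of A.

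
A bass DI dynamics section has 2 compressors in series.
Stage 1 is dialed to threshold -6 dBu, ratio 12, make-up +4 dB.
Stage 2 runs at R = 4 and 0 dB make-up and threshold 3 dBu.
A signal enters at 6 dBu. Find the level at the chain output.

-1 dBu

Stage 1: 6 dBu is 12 dB over -6 dBu; at 12:1 that becomes 1 dB over, giving -5 dBu; +4 dB make-up → -1 dBu.
Stage 2: -1 dBu is at or below the 3 dBu threshold — no compression; output -1 dBu.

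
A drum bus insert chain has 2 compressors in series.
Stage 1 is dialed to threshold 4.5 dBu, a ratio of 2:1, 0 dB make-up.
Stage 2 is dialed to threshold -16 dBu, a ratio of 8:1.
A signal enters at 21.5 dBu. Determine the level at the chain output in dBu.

-12.375 dBu

Stage 1: overshoot 17 dB → 17/2 = 8.5 dB → 13 dBu.
Stage 2: overshoot 29 dB → 29/8 = 3.625 dB → -12.375 dBu.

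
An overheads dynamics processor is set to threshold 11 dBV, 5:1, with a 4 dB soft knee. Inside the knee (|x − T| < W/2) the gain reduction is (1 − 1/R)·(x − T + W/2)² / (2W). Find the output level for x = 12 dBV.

x − T + W/2 = 12 − 11 + 2 = 3.
GR = (1 − 1/5) × 3² / 8 = 0.8 × 9 / 8 = 0.9 dB.
Output = 12 − 0.9 = 11.1 dBV.

11.1 dBV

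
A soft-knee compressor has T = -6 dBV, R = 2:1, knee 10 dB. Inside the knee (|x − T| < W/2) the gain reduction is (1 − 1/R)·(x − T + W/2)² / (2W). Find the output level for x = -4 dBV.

-5.225 dBV

x − T + W/2 = -4 − (-6) + 5 = 7.
GR = (1 − 1/2) × 7² / 20 = 0.5 × 49 / 20 = 1.225 dB.
Output = -4 − 1.225 = -5.225 dBV.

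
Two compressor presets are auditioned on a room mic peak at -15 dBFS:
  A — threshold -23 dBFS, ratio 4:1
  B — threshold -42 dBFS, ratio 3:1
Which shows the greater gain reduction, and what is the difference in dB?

A: 8 dB over, compressed to 2 dB over, so 6 dB of GR.
B: 27 dB over, compressed to 9 dB over, so 18 dB of GR.
Difference: 12 dB in favour of B.

B, by 12 dB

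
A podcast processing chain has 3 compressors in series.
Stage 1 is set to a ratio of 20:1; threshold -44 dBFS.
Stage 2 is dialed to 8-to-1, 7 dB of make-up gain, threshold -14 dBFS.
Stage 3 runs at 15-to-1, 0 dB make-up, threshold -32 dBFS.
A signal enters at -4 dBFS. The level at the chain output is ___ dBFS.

-35 dBFS

Stage 1: overshoot 40 dB → 40/20 = 2 dB → -42 dBFS.
Stage 2: -42 dBFS is at or below the -14 dBFS threshold — no compression; make-up brings it to -35 dBFS.
Stage 3: -35 dBFS ≤ -32 dBFS, so stage 3 doesn't engage; output -35 dBFS.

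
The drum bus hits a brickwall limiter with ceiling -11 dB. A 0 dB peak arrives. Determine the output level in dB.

The limiter clamps the peak to its -11 dB ceiling.

-11 dB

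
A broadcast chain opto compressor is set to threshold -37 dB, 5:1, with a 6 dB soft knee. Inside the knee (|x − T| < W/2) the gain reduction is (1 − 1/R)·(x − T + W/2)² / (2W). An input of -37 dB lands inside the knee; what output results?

x − T + W/2 = -37 − (-37) + 3 = 3.
GR = (1 − 1/5) × 3² / 12 = 0.8 × 9 / 12 = 0.6 dB.
Output = -37 − 0.6 = -37.6 dB.

-37.6 dB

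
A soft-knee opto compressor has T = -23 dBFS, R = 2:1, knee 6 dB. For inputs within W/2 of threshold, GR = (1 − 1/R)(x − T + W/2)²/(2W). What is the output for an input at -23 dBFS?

-23.375 dBFS

x − T + W/2 = -23 − (-23) + 3 = 3.
GR = (1 − 1/2) × 3² / 12 = 0.5 × 9 / 12 = 0.375 dB.
Output = -23 − 0.375 = -23.375 dBFS.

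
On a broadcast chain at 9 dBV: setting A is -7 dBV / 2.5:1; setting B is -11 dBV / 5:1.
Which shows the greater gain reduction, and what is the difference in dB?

A: overshoot 16 dB → output overshoot 6.4 dB → GR 9.6 dB.
B: overshoot 20 dB → output overshoot 4 dB → GR 16 dB.
B reduces 6.4 dB more.

B, by 6.4 dB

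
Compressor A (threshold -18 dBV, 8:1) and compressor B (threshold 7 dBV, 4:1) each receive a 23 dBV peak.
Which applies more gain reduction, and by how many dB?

A, by 23.875 dB

A: 41 dB over, compressed to 5.125 dB over, so 35.875 dB of GR.
B: 16 dB over, compressed to 4 dB over, so 12 dB of GR.
A reduces 23.875 dB more.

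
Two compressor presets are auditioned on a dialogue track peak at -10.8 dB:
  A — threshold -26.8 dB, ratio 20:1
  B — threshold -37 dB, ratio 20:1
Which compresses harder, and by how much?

A: 16 dB over, compressed to 0.8 dB over, so 15.2 dB of GR.
B: 26.2 dB over, compressed to 1.31 dB over, so 24.89 dB of GR.
B reduces 9.69 dB more.

B, by 9.69 dB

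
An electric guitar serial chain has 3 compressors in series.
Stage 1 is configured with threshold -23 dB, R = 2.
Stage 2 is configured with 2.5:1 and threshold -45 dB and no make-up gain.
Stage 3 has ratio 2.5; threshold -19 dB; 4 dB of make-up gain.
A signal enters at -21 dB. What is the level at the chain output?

-31.8 dB

Stage 1: overshoot 2 dB → 2/2 = 1 dB → -22 dB.
Stage 2: overshoot 23 dB → 23/2.5 = 9.2 dB → -35.8 dB.
Stage 3: below threshold (-35.8 ≤ -19); passes unchanged; make-up brings it to -31.8 dB.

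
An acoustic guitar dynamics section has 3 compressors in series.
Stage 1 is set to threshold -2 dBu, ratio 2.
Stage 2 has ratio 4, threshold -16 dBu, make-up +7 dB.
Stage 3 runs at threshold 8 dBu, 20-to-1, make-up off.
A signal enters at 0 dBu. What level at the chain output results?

Stage 1: 0 dBu is 2 dB over -2 dBu; at 2:1 that becomes 1 dB over, giving -1 dBu.
Stage 2: 15 dB above -16 dBu, reduced 4:1 to 3.75 dB above → -12.25 dBu; +7 dB make-up → -5.25 dBu.
Stage 3: below threshold (-5.25 ≤ 8); passes unchanged; output -5.25 dBu.

-5.25 dBu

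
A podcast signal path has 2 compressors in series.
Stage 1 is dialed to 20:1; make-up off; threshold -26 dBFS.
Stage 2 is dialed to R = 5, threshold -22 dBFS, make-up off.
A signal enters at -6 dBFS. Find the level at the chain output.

Stage 1: 20 dB above -26 dBFS, reduced 20:1 to 1 dB above → -25 dBFS.
Stage 2: below threshold (-25 ≤ -22); passes unchanged; output -25 dBFS.

-25 dBFS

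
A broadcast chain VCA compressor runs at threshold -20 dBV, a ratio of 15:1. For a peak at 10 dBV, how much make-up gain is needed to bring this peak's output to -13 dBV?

The peak compresses to -20 + 30/15 = -18 dBV.
To reach -13 dBV requires -13 − (-18) = 5 dB of make-up.

5 dB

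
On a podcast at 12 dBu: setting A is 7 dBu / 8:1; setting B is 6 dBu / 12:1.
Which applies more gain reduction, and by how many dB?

B, by 1.125 dB

A: overshoot 5 dB → output overshoot 0.625 dB → GR 4.375 dB.
B: overshoot 6 dB → output overshoot 0.5 dB → GR 5.5 dB.
B applies 1.125 dB more gain reduction.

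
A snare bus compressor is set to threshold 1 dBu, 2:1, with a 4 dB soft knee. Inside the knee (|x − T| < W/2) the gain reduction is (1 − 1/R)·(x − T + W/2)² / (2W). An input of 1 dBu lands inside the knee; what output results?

0.75 dBu

x − T + W/2 = 1 − 1 + 2 = 2.
GR = (1 − 1/2) × 2² / 8 = 0.5 × 4 / 8 = 0.25 dB.
Output = 1 − 0.25 = 0.75 dBu.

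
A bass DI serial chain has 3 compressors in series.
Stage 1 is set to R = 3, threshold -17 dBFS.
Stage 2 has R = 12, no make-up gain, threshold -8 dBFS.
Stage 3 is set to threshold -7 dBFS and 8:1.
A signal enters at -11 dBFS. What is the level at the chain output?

-15 dBFS

Stage 1: 6 dB above -17 dBFS, reduced 3:1 to 2 dB above → -15 dBFS.
Stage 2: -15 dBFS ≤ -8 dBFS, so stage 2 doesn't engage; output -15 dBFS.
Stage 3: -15 dBFS is at or below the -7 dBFS threshold — no compression; output -15 dBFS.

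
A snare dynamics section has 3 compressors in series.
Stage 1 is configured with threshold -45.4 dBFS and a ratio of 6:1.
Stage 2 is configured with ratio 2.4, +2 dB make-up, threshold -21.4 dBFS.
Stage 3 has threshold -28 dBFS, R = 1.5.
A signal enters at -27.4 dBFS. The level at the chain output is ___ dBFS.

-40.4 dBFS

Stage 1: 18 dB above -45.4 dBFS, reduced 6:1 to 3 dB above → -42.4 dBFS.
Stage 2: -42.4 dBFS ≤ -21.4 dBFS, so stage 2 doesn't engage; make-up brings it to -40.4 dBFS.
Stage 3: below threshold (-40.4 ≤ -28); passes unchanged; output -40.4 dBFS.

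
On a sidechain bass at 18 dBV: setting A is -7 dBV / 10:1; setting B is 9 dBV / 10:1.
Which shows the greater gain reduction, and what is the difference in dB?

A: 25 dB over, compressed to 2.5 dB over, so 22.5 dB of GR.
B: 9 dB over, compressed to 0.9 dB over, so 8.1 dB of GR.
A reduces 14.4 dB more.

A, by 14.4 dB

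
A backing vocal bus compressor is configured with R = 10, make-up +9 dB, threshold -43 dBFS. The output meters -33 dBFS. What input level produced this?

Before make-up, the level was -33 − 9 = -42 dBFS.
Post-compression overshoot = -42 − (-43) = 1 dB.
Undo the ratio: input overshoot = 1 × 10 = 10 dB, giving input = -33 dBFS.

-33 dBFS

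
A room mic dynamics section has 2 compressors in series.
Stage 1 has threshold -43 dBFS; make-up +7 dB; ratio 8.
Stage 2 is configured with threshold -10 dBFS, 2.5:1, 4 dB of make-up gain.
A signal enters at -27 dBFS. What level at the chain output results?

-30 dBFS

Stage 1: -27 dBFS is 16 dB over -43 dBFS; at 8:1 that becomes 2 dB over, giving -41 dBFS; +7 dB make-up → -34 dBFS.
Stage 2: below threshold (-34 ≤ -10); passes unchanged; make-up brings it to -30 dBFS.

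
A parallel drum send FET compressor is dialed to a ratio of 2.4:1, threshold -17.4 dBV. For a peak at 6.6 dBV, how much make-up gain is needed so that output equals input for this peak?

The peak compresses to -17.4 + 24/2.4 = -7.4 dBV.
To reach 6.6 dBV requires 6.6 − (-7.4) = 14 dB of make-up.

14 dB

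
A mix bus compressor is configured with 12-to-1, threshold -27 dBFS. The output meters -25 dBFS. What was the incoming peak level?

-3 dBFS

Post-compression overshoot = -25 − (-27) = 2 dB.
Before 12:1 compression the overshoot was 2 × 12 = 24 dB, so input = -27 + 24 = -3 dBFS.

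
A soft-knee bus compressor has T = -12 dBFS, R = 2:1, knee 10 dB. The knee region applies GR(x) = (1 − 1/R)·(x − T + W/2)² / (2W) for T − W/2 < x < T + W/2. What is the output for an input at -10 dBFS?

-11.225 dBFS

x − T + W/2 = -10 − (-12) + 5 = 7.
GR = (1 − 1/2) × 7² / 20 = 0.5 × 49 / 20 = 1.225 dB.
Output = -10 − 1.225 = -11.225 dBFS.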